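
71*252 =17892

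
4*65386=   261544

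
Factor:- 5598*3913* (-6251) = 136927992474 = 2^1 * 3^2*7^2*13^1 * 19^1*43^1 * 47^1 * 311^1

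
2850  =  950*3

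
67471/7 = 9638  +  5/7 = 9638.71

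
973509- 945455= 28054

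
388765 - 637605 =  - 248840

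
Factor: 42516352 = 2^7*332159^1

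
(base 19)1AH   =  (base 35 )G8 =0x238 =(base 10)568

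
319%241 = 78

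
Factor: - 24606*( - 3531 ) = 2^1*3^3* 11^1*107^1*1367^1=86883786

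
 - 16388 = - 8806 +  - 7582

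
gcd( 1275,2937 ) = 3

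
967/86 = 967/86= 11.24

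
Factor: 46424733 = 3^1* 19^1*814469^1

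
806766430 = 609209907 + 197556523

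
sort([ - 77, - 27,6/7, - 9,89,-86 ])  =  [-86,-77,-27, - 9, 6/7,89] 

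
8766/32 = 4383/16  =  273.94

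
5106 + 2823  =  7929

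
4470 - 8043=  - 3573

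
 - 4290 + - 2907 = - 7197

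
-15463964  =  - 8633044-6830920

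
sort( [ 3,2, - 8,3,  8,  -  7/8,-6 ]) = [ - 8, -6,-7/8,2 , 3, 3, 8]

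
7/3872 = 7/3872  =  0.00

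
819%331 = 157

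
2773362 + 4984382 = 7757744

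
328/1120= 41/140=0.29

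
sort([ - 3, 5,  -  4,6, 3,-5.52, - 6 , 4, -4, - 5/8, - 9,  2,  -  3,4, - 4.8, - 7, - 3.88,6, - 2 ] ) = [ - 9, -7 , - 6, - 5.52, - 4.8, - 4,  -  4, - 3.88, - 3, - 3,-2, - 5/8,  2,3,4,  4,  5, 6,6]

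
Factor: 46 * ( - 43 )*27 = - 2^1*3^3 * 23^1  *43^1  =  - 53406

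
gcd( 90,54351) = 9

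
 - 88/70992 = - 1 + 8863/8874 = - 0.00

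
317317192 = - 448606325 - -765923517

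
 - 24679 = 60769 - 85448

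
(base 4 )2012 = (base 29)4I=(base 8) 206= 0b10000110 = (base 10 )134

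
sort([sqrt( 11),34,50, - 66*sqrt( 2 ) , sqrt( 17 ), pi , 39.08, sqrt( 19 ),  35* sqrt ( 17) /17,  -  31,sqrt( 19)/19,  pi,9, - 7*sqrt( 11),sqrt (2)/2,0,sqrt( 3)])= [-66 * sqrt (2 ),  -  31,  -  7*sqrt( 11 ), 0,  sqrt( 19 )/19, sqrt( 2 ) /2,sqrt( 3),pi,pi,sqrt(11)  ,  sqrt(17),sqrt( 19) , 35*sqrt (17)/17, 9, 34, 39.08, 50]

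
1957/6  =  1957/6 = 326.17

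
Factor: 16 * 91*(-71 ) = -103376 = - 2^4* 7^1*13^1*71^1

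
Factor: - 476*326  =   - 2^3 *7^1*17^1*163^1 = - 155176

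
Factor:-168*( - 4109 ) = 2^3*3^1*7^2*587^1 = 690312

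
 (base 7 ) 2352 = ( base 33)QC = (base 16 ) 366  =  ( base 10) 870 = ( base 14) 462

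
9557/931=503/49  =  10.27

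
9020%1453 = 302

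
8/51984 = 1/6498 = 0.00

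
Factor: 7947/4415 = 3^2 * 5^(-1) = 9/5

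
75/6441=25/2147=0.01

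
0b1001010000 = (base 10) 592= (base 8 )1120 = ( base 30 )JM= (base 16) 250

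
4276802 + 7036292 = 11313094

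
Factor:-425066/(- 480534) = 3^(-1) * 283^(-1)*751^1 = 751/849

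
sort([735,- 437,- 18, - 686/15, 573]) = [-437, - 686/15,-18, 573,735]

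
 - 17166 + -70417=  - 87583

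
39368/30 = 19684/15 = 1312.27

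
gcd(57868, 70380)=1564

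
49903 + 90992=140895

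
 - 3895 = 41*( - 95) 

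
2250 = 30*75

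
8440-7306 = 1134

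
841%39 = 22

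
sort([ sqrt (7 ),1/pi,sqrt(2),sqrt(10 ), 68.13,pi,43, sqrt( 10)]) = [ 1/pi,sqrt( 2),sqrt( 7 ), pi,sqrt(10),sqrt(10),43,68.13]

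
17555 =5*3511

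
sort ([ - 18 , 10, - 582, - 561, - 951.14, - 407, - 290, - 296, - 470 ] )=[ - 951.14, - 582 , - 561,-470, - 407, - 296, - 290, - 18,10 ]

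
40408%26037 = 14371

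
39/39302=39/39302  =  0.00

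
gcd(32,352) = 32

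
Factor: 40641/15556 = 2^( - 2 ) * 3^1 * 19^1*23^1 * 31^1*3889^( - 1 )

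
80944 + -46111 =34833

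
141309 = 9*15701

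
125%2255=125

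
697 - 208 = 489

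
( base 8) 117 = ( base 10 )79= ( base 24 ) 37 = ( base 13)61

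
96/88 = 12/11 = 1.09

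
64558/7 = 9222 + 4/7= 9222.57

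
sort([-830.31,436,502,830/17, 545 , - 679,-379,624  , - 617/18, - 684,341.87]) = [ - 830.31, - 684, - 679,-379, - 617/18 , 830/17,341.87,  436,  502,  545,624]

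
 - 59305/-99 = 59305/99  =  599.04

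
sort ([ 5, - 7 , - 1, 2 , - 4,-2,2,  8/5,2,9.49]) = [ - 7,  -  4,  -  2 , - 1,8/5,2, 2, 2,5,9.49 ]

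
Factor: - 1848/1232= -2^( -1 )*3^1=- 3/2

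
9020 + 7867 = 16887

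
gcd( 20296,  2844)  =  4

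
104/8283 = 104/8283=0.01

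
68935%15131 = 8411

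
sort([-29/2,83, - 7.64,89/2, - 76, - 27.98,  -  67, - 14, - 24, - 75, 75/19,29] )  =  [ - 76, - 75, - 67, - 27.98, - 24, - 29/2, - 14, - 7.64, 75/19, 29, 89/2,  83]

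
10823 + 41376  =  52199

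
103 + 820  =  923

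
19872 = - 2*( - 9936)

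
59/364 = 59/364=0.16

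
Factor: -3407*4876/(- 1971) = 2^2*3^( - 3)*23^1*53^1 * 73^( - 1)*3407^1 = 16612532/1971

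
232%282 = 232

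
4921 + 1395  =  6316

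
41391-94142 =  -52751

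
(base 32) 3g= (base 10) 112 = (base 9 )134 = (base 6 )304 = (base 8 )160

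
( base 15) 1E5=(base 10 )440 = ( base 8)670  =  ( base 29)F5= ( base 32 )do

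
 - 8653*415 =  - 3590995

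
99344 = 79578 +19766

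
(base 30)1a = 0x28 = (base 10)40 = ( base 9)44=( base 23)1H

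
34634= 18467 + 16167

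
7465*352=2627680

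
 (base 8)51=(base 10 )41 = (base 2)101001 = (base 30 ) 1B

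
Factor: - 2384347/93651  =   - 3^ ( - 1 )*7^1* 19^ ( - 1 )*31^( - 1) *53^(-1 )*103^1*3307^1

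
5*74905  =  374525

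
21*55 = 1155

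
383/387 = 383/387 = 0.99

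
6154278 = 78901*78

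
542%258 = 26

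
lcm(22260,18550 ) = 111300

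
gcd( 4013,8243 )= 1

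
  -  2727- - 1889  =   - 838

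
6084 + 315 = 6399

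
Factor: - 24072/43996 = - 2^1*3^1 * 59^1*647^( - 1)  =  - 354/647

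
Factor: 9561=3^1*3187^1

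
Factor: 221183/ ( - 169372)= - 2^( - 2)*7^(- 1)*23^( - 1)* 29^2=- 841/644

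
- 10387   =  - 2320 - 8067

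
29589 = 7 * 4227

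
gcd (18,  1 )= 1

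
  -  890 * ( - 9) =8010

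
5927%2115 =1697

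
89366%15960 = 9566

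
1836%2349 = 1836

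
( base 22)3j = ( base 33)2J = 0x55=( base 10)85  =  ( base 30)2P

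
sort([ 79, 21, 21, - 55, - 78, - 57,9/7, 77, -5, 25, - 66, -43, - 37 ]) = [ - 78, - 66,-57,-55 , - 43, - 37,  -  5,9/7,21,21, 25,77, 79]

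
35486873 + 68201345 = 103688218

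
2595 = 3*865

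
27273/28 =974  +  1/28  =  974.04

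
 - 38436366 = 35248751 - 73685117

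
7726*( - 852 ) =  - 6582552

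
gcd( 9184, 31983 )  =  7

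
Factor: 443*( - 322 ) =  -142646 = -2^1*7^1*23^1*443^1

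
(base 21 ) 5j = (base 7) 235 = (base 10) 124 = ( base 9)147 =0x7c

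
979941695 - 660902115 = 319039580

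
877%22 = 19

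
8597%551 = 332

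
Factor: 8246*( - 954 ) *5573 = -43841029932   =  - 2^2 *3^2 * 7^1*19^1* 31^1*53^1*5573^1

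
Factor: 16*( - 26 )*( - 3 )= 1248 = 2^5 * 3^1*13^1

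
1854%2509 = 1854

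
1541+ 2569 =4110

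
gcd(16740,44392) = 124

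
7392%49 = 42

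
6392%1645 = 1457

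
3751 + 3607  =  7358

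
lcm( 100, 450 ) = 900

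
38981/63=618 + 47/63 = 618.75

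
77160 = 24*3215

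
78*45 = 3510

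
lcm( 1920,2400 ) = 9600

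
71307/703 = 3753/37=   101.43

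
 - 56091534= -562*99807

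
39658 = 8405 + 31253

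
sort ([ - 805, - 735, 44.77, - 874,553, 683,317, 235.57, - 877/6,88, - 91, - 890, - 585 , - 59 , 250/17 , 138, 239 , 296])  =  [ - 890, - 874,  -  805, - 735,-585,-877/6, - 91, - 59, 250/17, 44.77,88, 138,  235.57,239,  296, 317,553, 683 ]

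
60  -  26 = 34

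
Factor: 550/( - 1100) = -1/2 = - 2^( - 1)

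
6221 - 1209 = 5012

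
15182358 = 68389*222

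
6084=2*3042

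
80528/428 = 20132/107= 188.15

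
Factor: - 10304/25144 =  - 184/449 = -2^3*23^1*449^( - 1 ) 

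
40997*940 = 38537180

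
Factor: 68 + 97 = 165 = 3^1*5^1 *11^1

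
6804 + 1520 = 8324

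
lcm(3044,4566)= 9132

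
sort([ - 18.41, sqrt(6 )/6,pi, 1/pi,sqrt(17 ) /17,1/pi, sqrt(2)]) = [ - 18.41, sqrt(17) /17 , 1/pi, 1/pi, sqrt ( 6 ) /6, sqrt( 2), pi]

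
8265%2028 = 153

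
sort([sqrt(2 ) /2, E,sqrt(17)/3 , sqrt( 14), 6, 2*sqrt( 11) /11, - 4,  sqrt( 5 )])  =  [ - 4, 2*sqrt(11)/11, sqrt( 2) /2, sqrt(17)/3, sqrt ( 5), E,  sqrt( 14 ), 6 ] 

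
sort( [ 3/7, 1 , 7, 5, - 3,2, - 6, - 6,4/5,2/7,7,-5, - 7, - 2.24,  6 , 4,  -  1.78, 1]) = [-7, - 6, - 6 ,-5 , - 3, - 2.24, - 1.78, 2/7, 3/7,4/5, 1,1,  2,  4,  5, 6,7, 7] 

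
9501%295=61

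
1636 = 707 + 929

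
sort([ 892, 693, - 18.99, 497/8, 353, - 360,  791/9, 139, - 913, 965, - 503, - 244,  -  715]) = [ - 913, - 715, - 503, - 360,- 244, - 18.99, 497/8,791/9, 139, 353, 693, 892 , 965]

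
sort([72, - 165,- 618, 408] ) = [ - 618, - 165,72, 408 ] 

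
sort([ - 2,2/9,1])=[ - 2, 2/9,1]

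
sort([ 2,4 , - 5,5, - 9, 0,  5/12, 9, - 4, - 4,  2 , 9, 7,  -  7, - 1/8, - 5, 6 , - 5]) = [ - 9, -7, - 5,  -  5, - 5, - 4, - 4, - 1/8, 0,5/12,  2, 2,  4,  5, 6 , 7,9,9]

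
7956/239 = 33 + 69/239 = 33.29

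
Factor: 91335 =3^1*5^1*6089^1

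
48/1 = 48 = 48.00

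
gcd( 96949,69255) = 1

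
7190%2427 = 2336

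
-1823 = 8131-9954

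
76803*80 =6144240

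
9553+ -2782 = 6771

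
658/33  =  658/33 =19.94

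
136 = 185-49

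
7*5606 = 39242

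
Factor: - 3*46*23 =- 3174=- 2^1*3^1*23^2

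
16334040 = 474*34460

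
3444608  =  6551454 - 3106846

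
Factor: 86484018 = 2^1*3^1*14414003^1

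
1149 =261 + 888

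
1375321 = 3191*431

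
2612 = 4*653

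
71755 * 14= 1004570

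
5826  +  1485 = 7311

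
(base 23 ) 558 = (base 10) 2768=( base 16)ad0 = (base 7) 11033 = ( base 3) 10210112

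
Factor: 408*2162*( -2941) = -2594244336 = - 2^4*3^1*17^2*23^1*47^1*173^1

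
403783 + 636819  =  1040602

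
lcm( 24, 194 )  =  2328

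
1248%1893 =1248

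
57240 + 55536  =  112776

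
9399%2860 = 819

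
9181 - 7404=1777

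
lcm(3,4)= 12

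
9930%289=104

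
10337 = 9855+482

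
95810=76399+19411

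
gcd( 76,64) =4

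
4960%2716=2244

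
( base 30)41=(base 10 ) 121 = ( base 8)171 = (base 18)6D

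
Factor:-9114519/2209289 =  - 3^1*1289^1*2357^1*2209289^( - 1)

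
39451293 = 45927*859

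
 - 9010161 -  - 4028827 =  - 4981334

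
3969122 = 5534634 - 1565512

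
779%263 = 253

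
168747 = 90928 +77819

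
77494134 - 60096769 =17397365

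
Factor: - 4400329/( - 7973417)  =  31^( - 2 ) * 8297^ ( - 1)*4400329^1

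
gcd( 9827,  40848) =1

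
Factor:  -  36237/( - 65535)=47/85 = 5^( - 1 )*17^ (-1 )*47^1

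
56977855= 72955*781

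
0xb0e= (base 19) 7FI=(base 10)2830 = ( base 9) 3784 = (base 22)5IE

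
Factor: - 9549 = - 3^2*1061^1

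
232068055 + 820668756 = 1052736811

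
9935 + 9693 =19628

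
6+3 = 9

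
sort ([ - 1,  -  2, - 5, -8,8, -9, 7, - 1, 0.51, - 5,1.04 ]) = [- 9, - 8, - 5, - 5,-2,  -  1, -1,0.51, 1.04,7, 8]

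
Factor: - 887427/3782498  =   - 2^ (  -  1)*3^2 *151^1*653^1*1891249^( - 1 ) 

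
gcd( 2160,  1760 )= 80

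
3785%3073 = 712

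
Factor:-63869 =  - 13^1*17^3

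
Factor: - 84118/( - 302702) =17^( - 1 )*29^ ( - 1)*137^1 =137/493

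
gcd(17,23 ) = 1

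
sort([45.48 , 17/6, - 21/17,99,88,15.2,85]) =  [-21/17,  17/6, 15.2, 45.48, 85, 88,99]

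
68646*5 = 343230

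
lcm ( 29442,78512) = 235536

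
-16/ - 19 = 16/19 = 0.84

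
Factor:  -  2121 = -3^1*7^1*101^1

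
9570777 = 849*11273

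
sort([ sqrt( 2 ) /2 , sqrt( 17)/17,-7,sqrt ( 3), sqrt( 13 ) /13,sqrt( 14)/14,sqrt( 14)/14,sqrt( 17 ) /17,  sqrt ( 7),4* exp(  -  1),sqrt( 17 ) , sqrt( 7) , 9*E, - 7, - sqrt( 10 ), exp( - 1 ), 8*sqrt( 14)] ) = [-7,- 7, - sqrt(10),sqrt (17 )/17 , sqrt( 17)/17, sqrt(14 ) /14 , sqrt ( 14)/14, sqrt(13)/13,  exp( - 1),  sqrt(2)/2,4*exp ( - 1 ),sqrt( 3), sqrt( 7) , sqrt( 7), sqrt( 17 ), 9* E, 8*sqrt( 14) ]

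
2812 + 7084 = 9896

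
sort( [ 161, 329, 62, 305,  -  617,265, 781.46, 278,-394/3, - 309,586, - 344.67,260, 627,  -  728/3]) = [-617, - 344.67, - 309 ,- 728/3, - 394/3,62,161,260,265,278, 305,329, 586,627, 781.46 ] 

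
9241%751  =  229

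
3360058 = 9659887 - 6299829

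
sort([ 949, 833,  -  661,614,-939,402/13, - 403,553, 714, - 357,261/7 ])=[  -  939  , - 661, - 403, - 357,  402/13, 261/7 , 553, 614, 714,833,949]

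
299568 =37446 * 8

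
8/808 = 1/101 = 0.01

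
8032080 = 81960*98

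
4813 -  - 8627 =13440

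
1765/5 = 353 = 353.00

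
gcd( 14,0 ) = 14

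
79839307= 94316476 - 14477169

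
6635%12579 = 6635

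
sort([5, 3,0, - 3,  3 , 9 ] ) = [-3,0, 3, 3 , 5,9] 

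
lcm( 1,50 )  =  50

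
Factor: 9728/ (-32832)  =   - 8/27 = - 2^3 * 3^( - 3) 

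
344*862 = 296528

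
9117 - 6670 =2447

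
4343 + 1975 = 6318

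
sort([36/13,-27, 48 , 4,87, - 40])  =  [ - 40,-27, 36/13, 4,48,87]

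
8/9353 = 8/9353=0.00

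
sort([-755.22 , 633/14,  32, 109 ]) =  [-755.22, 32,633/14, 109]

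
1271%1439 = 1271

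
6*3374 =20244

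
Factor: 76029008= 2^4*11^1*431983^1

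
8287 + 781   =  9068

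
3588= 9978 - 6390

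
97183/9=10798 + 1/9 = 10798.11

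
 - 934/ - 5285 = 934/5285 = 0.18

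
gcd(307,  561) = 1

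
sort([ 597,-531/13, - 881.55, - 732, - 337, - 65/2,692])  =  [ - 881.55,  -  732, - 337,-531/13,-65/2, 597,692]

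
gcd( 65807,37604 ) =9401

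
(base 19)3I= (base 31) 2D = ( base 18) 43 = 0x4b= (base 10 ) 75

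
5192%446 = 286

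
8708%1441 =62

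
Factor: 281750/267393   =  2^1*3^( - 1 ) * 5^3*17^( - 1 )*23^1*107^(-1 ) = 5750/5457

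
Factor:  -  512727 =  - 3^1 * 277^1 * 617^1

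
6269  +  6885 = 13154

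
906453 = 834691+71762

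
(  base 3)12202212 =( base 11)3186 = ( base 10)4208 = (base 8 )10160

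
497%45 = 2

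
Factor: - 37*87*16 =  - 2^4 * 3^1 * 29^1*37^1 = -  51504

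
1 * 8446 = 8446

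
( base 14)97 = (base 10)133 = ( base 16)85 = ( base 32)45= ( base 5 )1013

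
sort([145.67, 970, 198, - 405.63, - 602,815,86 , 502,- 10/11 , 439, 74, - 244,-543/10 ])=[ - 602,-405.63, - 244, - 543/10,-10/11, 74, 86 , 145.67,  198, 439,502, 815,970 ] 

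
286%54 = 16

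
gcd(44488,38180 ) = 332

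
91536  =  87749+3787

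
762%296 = 170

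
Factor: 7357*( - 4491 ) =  - 33040287 = -3^2*7^1*499^1*1051^1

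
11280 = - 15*( - 752)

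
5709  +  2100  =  7809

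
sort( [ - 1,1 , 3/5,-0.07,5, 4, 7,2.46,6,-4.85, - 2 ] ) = [ - 4.85, - 2, - 1 , - 0.07, 3/5 , 1,2.46, 4,5,  6,7 ]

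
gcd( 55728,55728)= 55728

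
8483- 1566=6917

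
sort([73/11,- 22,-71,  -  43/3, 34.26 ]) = [-71,  -  22,- 43/3, 73/11, 34.26]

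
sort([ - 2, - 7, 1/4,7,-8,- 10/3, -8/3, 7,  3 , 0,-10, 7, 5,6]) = [ - 10, - 8 , - 7,- 10/3 , - 8/3, - 2,0, 1/4, 3, 5,  6, 7, 7 , 7 ]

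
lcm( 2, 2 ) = 2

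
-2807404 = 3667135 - 6474539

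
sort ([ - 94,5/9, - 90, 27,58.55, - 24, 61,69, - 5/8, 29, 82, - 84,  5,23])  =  [ - 94, - 90, - 84, - 24, - 5/8, 5/9, 5,23, 27 , 29,58.55,  61,69 , 82]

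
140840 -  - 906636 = 1047476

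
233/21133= 233/21133 = 0.01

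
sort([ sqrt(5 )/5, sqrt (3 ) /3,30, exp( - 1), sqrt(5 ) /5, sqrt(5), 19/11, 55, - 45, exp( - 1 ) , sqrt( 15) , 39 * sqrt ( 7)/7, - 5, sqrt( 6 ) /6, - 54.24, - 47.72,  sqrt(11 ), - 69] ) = [-69, - 54.24, - 47.72,-45 , - 5,exp( - 1),exp (-1 ),  sqrt(6)/6,sqrt(5) /5,sqrt(5)/5 , sqrt ( 3 ) /3,19/11,sqrt( 5),sqrt(11 ) , sqrt( 15),  39*sqrt(7 ) /7,30, 55 ]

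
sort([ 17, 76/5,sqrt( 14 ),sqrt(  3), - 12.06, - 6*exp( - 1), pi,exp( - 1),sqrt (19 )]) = [ -12.06, - 6*exp ( - 1 ), exp ( - 1 ),sqrt( 3 ),pi, sqrt (14), sqrt( 19 ),76/5,17 ]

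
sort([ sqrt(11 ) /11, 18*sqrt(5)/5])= [sqrt(11 )/11, 18*sqrt(5)/5 ] 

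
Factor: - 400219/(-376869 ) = 857/807 = 3^( - 1)*269^( - 1) * 857^1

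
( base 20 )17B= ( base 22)131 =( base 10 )551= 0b1000100111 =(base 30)ib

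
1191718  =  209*5702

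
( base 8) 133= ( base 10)91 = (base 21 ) 47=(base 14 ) 67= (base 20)4B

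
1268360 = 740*1714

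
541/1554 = 541/1554 = 0.35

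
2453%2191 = 262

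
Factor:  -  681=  - 3^1*227^1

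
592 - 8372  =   - 7780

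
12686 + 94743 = 107429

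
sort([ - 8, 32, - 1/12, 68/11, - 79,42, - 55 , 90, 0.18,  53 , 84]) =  [ - 79, - 55,-8, - 1/12,0.18, 68/11,32 , 42, 53,84,90]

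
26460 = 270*98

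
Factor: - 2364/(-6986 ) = 1182/3493 =2^1*3^1 *7^( - 1) * 197^1*499^( - 1 ) 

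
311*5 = 1555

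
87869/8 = 10983 + 5/8 = 10983.62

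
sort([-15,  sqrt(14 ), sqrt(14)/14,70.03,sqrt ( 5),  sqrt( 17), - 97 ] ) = [-97, - 15, sqrt(14 ) /14 , sqrt(5 ), sqrt(14), sqrt( 17 ),70.03]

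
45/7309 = 45/7309 = 0.01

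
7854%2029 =1767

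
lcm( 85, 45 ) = 765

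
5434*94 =510796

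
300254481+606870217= 907124698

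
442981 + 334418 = 777399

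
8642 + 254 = 8896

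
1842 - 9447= - 7605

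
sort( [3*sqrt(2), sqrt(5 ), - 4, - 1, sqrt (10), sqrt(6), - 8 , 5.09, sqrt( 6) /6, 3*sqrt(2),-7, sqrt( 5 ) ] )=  [ - 8,-7, - 4, - 1, sqrt(6)/6 , sqrt(5), sqrt( 5 ),  sqrt(6 ), sqrt(10),3*sqrt(2 ), 3 * sqrt( 2),5.09]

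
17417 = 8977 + 8440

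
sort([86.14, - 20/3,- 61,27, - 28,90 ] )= [ - 61, - 28,- 20/3,  27,86.14, 90] 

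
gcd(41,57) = 1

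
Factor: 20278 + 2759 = 3^1 * 7^1* 1097^1 = 23037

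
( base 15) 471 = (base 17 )383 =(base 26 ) 1ci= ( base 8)1756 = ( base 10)1006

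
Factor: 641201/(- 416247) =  - 781/507 = - 3^ ( - 1 )*11^1*13^(-2)*71^1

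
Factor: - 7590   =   - 2^1*3^1 * 5^1*11^1*23^1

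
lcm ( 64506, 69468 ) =903084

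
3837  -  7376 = -3539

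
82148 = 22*3734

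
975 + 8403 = 9378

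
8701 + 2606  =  11307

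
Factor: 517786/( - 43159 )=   -  2^1*17^1*97^1*157^1*43159^( - 1) 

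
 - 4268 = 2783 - 7051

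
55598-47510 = 8088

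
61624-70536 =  - 8912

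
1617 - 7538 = - 5921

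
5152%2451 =250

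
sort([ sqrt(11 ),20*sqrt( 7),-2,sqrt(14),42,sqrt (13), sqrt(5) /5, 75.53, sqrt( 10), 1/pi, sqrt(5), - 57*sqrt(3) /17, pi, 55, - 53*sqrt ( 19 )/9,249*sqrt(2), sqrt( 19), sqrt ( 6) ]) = [ - 53  *sqrt( 19) /9, - 57*sqrt( 3)/17,  -  2,1/pi, sqrt(5)/5,sqrt(5), sqrt( 6),pi, sqrt ( 10) , sqrt( 11 ), sqrt(13 ), sqrt( 14 ), sqrt( 19), 42, 20*sqrt(7), 55, 75.53,249*sqrt(2)] 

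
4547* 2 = 9094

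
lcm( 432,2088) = 12528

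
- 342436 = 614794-957230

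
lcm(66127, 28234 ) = 2512826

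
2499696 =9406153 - 6906457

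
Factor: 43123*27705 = 1194722715 = 3^1*5^1*29^1*1487^1*1847^1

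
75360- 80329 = -4969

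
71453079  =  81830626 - 10377547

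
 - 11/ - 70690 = 11/70690 = 0.00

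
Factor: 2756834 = 2^1*59^1*61^1* 383^1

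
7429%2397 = 238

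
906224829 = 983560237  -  77335408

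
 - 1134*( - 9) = 10206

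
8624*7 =60368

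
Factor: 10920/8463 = 40/31  =  2^3*5^1*31^( - 1) 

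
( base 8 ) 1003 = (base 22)119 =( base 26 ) jl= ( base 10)515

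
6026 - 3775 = 2251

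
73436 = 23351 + 50085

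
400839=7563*53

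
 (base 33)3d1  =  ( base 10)3697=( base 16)E71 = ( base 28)4k1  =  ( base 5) 104242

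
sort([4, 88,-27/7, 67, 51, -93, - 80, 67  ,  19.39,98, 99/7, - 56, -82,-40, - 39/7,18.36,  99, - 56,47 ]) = [ - 93,-82,-80,- 56,  -  56, - 40 , - 39/7, - 27/7,4,99/7,18.36, 19.39,47,51,67,67 , 88  ,  98,99]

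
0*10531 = 0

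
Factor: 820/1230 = 2^1*3^(  -  1)=2/3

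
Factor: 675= 3^3*5^2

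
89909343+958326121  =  1048235464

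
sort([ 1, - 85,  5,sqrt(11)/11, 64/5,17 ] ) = [ - 85 , sqrt(11) /11,1 , 5, 64/5,  17 ]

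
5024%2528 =2496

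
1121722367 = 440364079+681358288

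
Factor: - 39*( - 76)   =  2964 = 2^2*3^1* 13^1 * 19^1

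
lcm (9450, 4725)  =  9450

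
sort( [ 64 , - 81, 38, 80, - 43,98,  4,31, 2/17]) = [ - 81, - 43,  2/17,4,  31, 38,64,80,98] 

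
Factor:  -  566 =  - 2^1*283^1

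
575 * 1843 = 1059725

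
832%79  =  42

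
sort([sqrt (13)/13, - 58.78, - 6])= [ - 58.78, - 6, sqrt ( 13 )/13]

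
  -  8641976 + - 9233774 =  - 17875750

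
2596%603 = 184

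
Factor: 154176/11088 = 292/21 =2^2*3^( - 1 )*7^ ( - 1 )*73^1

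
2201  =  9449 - 7248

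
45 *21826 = 982170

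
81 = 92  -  11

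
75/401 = 75/401 = 0.19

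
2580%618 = 108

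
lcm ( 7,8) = 56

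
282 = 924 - 642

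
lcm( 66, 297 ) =594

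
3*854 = 2562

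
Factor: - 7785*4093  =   - 31864005 = - 3^2*5^1*173^1*4093^1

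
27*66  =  1782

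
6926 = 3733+3193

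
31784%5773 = 2919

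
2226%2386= 2226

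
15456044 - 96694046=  - 81238002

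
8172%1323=234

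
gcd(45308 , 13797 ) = 1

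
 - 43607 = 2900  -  46507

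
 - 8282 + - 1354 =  - 9636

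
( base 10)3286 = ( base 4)303112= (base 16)CD6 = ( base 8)6326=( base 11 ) 2518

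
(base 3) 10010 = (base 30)2O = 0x54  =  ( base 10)84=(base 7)150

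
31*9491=294221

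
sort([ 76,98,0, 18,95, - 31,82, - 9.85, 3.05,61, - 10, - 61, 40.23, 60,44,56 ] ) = [ - 61, - 31, - 10, - 9.85, 0, 3.05,18,40.23,44,56, 60,61, 76,82, 95, 98 ] 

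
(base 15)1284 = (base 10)3949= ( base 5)111244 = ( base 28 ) 511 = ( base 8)7555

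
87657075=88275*993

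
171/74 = 2 + 23/74= 2.31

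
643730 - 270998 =372732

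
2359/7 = 337 = 337.00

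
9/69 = 3/23= 0.13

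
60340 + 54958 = 115298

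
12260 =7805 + 4455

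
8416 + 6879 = 15295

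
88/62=1 + 13/31 = 1.42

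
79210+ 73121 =152331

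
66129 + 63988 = 130117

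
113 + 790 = 903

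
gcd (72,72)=72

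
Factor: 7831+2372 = 10203 = 3^1*19^1*179^1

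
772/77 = 10 + 2/77 = 10.03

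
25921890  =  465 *55746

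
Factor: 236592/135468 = 2^2 * 31^1 * 71^( - 1) = 124/71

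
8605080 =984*8745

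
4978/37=134 + 20/37= 134.54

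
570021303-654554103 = -84532800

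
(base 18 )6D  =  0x79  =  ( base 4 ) 1321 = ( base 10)121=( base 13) 94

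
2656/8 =332 = 332.00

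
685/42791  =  685/42791 =0.02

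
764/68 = 191/17=11.24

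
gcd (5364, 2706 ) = 6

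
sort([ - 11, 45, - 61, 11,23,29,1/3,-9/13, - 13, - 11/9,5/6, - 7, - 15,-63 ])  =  [ - 63, - 61, - 15, - 13, - 11, - 7,  -  11/9, - 9/13,1/3,5/6,11,23,  29 , 45 ]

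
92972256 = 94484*984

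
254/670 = 127/335 = 0.38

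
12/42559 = 12/42559 = 0.00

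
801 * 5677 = 4547277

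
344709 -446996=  - 102287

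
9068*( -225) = - 2040300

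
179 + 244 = 423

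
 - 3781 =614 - 4395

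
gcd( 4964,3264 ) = 68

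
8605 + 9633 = 18238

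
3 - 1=2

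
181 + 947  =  1128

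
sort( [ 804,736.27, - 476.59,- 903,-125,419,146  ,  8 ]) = [  -  903, - 476.59 , - 125,8,  146, 419,736.27, 804 ] 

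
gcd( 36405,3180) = 15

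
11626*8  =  93008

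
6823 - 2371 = 4452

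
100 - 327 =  - 227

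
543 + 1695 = 2238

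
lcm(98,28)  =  196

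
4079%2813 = 1266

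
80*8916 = 713280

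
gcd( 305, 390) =5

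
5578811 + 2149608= 7728419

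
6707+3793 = 10500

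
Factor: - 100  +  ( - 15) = - 115 = - 5^1*23^1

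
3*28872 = 86616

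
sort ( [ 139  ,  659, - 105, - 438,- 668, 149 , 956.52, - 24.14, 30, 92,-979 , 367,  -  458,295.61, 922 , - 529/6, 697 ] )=[  -  979,  -  668, - 458, - 438, - 105, -529/6, - 24.14  ,  30, 92,  139, 149,295.61,  367,659, 697,  922, 956.52]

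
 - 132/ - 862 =66/431 = 0.15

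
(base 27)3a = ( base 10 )91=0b1011011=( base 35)2L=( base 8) 133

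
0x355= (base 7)2326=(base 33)PS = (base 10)853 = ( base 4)31111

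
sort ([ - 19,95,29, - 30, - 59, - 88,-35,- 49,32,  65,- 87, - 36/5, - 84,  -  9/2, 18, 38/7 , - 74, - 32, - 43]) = [ - 88, - 87, -84, - 74, - 59, - 49, - 43, - 35,-32,  -  30, - 19, - 36/5, - 9/2,38/7,18,29, 32, 65,95]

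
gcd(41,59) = 1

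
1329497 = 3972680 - 2643183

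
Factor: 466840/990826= 2^2*5^1*11^1*1061^1*495413^(-1 )  =  233420/495413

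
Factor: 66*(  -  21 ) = - 1386= - 2^1* 3^2* 7^1*11^1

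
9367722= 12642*741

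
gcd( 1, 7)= 1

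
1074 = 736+338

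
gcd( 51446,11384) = 2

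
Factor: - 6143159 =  -11^1*558469^1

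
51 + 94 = 145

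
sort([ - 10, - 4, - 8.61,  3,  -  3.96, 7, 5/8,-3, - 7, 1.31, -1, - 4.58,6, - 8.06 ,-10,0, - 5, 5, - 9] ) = [- 10, - 10 , - 9, - 8.61, - 8.06, - 7, - 5,  -  4.58,  -  4, -3.96, - 3,-1,  0, 5/8,  1.31,3,5,  6, 7]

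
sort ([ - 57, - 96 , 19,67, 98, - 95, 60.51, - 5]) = [ - 96, - 95, - 57,  -  5, 19, 60.51 , 67, 98] 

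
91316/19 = 4806 + 2/19 = 4806.11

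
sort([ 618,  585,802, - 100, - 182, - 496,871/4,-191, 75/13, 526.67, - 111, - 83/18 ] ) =[ - 496, - 191, - 182, - 111, - 100 , - 83/18,75/13, 871/4,526.67,585,618,802] 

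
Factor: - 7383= - 3^1*23^1*107^1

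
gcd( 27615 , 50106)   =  21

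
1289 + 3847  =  5136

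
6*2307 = 13842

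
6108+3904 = 10012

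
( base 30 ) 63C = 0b1010101111110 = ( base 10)5502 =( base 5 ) 134002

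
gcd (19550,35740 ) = 10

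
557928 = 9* 61992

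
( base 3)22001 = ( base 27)81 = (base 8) 331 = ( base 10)217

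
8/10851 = 8/10851 = 0.00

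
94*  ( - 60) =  - 5640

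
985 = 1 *985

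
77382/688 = 112+163/344 = 112.47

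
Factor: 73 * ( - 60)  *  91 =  - 398580= -2^2*3^1 * 5^1*7^1 * 13^1 * 73^1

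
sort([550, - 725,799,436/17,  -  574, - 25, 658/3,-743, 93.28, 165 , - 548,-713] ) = [ - 743, - 725 ,-713  ,-574, - 548, - 25,436/17, 93.28, 165, 658/3,550,  799]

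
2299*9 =20691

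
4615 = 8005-3390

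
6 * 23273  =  139638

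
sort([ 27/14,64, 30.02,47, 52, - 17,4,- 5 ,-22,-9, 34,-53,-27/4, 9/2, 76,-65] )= [ - 65,-53, - 22, - 17, - 9,-27/4, - 5,27/14,4,9/2,  30.02, 34, 47,52, 64,76]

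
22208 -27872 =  - 5664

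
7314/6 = 1219 = 1219.00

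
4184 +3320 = 7504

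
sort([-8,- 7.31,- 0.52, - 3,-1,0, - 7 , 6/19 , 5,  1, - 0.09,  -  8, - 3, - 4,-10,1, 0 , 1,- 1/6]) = [-10,  -  8,-8, - 7.31,- 7, - 4 , - 3,  -  3,-1,-0.52,- 1/6, - 0.09,0,0, 6/19 , 1,1,1,5]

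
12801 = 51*251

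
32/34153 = 32/34153 = 0.00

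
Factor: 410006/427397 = 778/811 =2^1 * 389^1*811^( - 1 ) 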